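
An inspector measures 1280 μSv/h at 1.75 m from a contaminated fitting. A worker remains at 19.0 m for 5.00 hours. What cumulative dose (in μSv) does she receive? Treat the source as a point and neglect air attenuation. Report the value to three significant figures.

By the inverse-square law, rate at 19.0 m:
(1.75/19.0)² = 0.008483, so 1280 × 0.008483 = 10.86 μSv/h.
Dose = rate × time = 10.86 μSv/h × 5.000 h = 54.30 μSv.

54.3 μSv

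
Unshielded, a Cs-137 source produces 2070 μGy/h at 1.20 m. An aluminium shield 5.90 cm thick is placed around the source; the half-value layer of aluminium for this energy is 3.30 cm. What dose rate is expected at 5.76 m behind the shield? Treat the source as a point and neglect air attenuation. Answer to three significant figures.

26.0 μGy/h

Distance alone: (1.20/5.76)² = 0.04340, so 2070 × 0.04340 = 89.84 μGy/h.
Shield: 5.90/3.30 = 1.788 half-value layers → attenuation 2^(−1.788) = 0.2896.
Combined: 89.84 × 0.2896 = 26.02 μGy/h.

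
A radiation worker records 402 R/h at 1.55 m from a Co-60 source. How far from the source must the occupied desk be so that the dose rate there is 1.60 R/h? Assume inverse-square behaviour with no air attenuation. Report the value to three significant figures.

Since intensity falls as 1/r², d₂ = d₁·√(I₁/I₂).
I₁/I₂ = 402/1.60 = 251.2, so d₂ = 1.55 × √251.2 = 24.57 m.

24.6 m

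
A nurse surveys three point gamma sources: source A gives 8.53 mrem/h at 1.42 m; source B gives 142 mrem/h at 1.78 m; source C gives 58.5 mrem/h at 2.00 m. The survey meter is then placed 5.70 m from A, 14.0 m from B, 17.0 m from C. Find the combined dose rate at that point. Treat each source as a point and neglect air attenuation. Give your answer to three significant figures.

By superposition, sum each source's inverse-square contribution:
A: 8.53 × (1.42/5.70)² = 0.5294 mrem/h
B: 142 × (1.78/14.0)² = 2.295 mrem/h
C: 58.5 × (2.00/17.0)² = 0.8097 mrem/h
Total = 0.5294 + 2.295 + 0.8097 = 3.634 mrem/h.

3.63 mrem/h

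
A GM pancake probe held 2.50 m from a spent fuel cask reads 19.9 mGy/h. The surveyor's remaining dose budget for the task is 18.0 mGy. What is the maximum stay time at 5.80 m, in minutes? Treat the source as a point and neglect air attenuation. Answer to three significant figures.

292 min

By the inverse-square law, rate at 5.80 m:
19.9 × (2.50/5.80)² = 19.9 × 0.1858 = 3.697 mGy/h.
Stay time = 18.0 mGy ÷ 3.697 mGy/h = 4.869 h = 292.1 min.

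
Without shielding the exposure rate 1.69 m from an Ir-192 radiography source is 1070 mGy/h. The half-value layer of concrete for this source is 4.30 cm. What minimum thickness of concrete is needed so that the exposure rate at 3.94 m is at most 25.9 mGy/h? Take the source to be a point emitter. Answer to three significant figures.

At 3.94 m, distance alone gives 1070 × (1.69/3.94)² = 1070 × 0.1840 = 196.9 mGy/h.
Further attenuation needed: 196.9/25.9 = 7.602.
n = log₂(7.602) = 2.926 half-value layers.
Thickness = 2.926 × 4.30 cm = 12.58 cm.

12.6 cm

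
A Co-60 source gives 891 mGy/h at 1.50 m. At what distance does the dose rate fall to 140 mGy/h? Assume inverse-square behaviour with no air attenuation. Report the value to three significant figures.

3.78 m

Using I₁d₁² = I₂d₂², d₂ = d₁·√(I₁/I₂).
I₁/I₂ = 891/140 = 6.364, so d₂ = 1.50 × √6.364 = 3.784 m.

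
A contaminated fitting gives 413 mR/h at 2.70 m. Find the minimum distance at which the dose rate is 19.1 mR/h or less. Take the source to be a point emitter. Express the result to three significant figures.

12.6 m

By the inverse-square law, d₂ = d₁·√(I₁/I₂).
I₁/I₂ = 413/19.1 = 21.62, so d₂ = 2.70 × √21.62 = 12.55 m.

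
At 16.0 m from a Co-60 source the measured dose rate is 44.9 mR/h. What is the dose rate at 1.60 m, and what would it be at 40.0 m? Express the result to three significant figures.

Applying the 1/r² law,
At 1.60 m: (16.0/1.60)² = 100.0, so 44.9 × 100.0 = 4490 mR/h
At 40.0 m: (1.60/40.0)² = 0.001600, so 4490 × 0.001600 = 7.184 mR/h.

4490 mR/h; 7.18 mR/h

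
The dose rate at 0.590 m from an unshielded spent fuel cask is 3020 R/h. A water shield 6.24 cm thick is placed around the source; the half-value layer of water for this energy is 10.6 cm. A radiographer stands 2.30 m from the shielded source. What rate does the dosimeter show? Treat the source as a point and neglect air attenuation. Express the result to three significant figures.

Distance alone: 3020 × (0.590/2.30)² = 3020 × 0.06580 = 198.7 R/h.
Shield: 6.24/10.6 = 0.5887 half-value layers → attenuation 2^(−0.5887) = 0.6649.
Combined: 198.7 × 0.6649 = 132.1 R/h.

132 R/h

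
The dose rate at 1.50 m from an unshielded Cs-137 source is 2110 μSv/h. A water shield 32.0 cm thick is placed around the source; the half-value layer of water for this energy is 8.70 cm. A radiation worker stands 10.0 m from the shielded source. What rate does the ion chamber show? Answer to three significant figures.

3.71 μSv/h

Distance alone: 2110 × (1.50/10.0)² = 2110 × 0.02250 = 47.48 μSv/h.
Shield: 32.0/8.70 = 3.678 half-value layers → attenuation 2^(−3.678) = 0.07813.
Combined: 47.48 × 0.07813 = 3.710 μSv/h.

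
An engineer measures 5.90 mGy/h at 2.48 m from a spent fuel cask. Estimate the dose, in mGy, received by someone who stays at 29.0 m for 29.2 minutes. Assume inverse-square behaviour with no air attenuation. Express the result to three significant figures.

Using I₁d₁² = I₂d₂², rate at 29.0 m:
(2.48/29.0)² = 0.007313, so 5.90 × 0.007313 = 0.04315 mGy/h.
Dose = rate × time = 0.04315 mGy/h × 0.4867 h = 0.02100 mGy.

0.0210 mGy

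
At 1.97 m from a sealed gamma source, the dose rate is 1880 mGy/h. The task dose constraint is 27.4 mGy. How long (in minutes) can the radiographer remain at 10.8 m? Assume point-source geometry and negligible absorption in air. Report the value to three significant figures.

26.3 min

Since intensity falls as 1/r², rate at 10.8 m:
1880 × (1.97/10.8)² = 1880 × 0.03327 = 62.55 mGy/h.
Stay time = 27.4 mGy ÷ 62.55 mGy/h = 0.4380 h = 26.28 min.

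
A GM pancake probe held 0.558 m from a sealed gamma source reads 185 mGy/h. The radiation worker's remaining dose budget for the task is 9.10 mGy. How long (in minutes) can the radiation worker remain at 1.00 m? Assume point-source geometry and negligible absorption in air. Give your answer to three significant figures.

Since intensity falls as 1/r², rate at 1.00 m:
185 × (0.558/1.00)² = 185 × 0.3114 = 57.61 mGy/h.
Stay time = 9.10 mGy ÷ 57.61 mGy/h = 0.1580 h = 9.480 min.

9.48 min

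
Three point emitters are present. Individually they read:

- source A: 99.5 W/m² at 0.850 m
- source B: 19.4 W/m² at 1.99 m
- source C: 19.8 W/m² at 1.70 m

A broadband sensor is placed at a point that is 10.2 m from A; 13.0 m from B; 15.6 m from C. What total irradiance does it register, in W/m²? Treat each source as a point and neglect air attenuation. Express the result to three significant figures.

By superposition, sum each source's inverse-square contribution:
A: 99.5 × (0.850/10.2)² = 0.6910 W/m²
B: 19.4 × (1.99/13.0)² = 0.4546 W/m²
C: 19.8 × (1.70/15.6)² = 0.2351 W/m²
Total = 0.6910 + 0.4546 + 0.2351 = 1.381 W/m².

1.38 W/m²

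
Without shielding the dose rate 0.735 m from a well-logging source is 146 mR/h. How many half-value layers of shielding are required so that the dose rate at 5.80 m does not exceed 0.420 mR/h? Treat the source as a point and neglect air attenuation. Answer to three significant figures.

2.48 half-value layers

At 5.80 m, distance alone gives (0.735/5.80)² = 0.01606, so 146 × 0.01606 = 2.345 mR/h.
Further attenuation needed: 2.345/0.420 = 5.583.
n = log₂(5.583) = 2.481 half-value layers.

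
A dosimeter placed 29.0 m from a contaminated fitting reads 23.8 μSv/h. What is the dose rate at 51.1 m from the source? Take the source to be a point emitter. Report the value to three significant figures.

7.67 μSv/h

Using I₁d₁² = I₂d₂², scaling from 29.0 m to 51.1 m:
23.8 × (29.0/51.1)² = 23.8 × 0.3221 = 7.666 μSv/h.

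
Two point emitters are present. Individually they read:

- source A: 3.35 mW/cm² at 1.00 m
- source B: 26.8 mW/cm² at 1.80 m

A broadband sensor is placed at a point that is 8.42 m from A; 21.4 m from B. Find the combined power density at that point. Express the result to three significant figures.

0.237 mW/cm²

Each source contributes Iᵢ·(dᵢ/rᵢ)²; contributions add.
A: 3.35 × (1.00/8.42)² = 0.04725 mW/cm²
B: 26.8 × (1.80/21.4)² = 0.1896 mW/cm²
Total = 0.04725 + 0.1896 = 0.2369 mW/cm².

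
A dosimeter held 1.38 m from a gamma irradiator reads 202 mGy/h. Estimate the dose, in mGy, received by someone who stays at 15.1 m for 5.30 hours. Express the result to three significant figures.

8.94 mGy

Applying the 1/r² law, rate at 15.1 m:
(1.38/15.1)² = 0.008352, so 202 × 0.008352 = 1.687 mGy/h.
Dose = rate × time = 1.687 mGy/h × 5.300 h = 8.941 mGy.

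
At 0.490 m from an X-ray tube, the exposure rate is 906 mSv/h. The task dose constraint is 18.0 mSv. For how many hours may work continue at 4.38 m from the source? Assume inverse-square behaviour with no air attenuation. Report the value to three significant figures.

1.59 h

Intensity scales as (d₁/d₂)², so rate at 4.38 m:
(0.490/4.38)² = 0.01252, so 906 × 0.01252 = 11.34 mSv/h.
Stay time = 18.0 mSv ÷ 11.34 mSv/h = 1.587 h.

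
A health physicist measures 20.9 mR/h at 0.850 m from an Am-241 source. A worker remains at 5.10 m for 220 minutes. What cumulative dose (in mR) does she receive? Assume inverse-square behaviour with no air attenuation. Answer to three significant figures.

2.13 mR

By the inverse-square law, rate at 5.10 m:
(0.850/5.10)² = 0.02778, so 20.9 × 0.02778 = 0.5806 mR/h.
Dose = rate × time = 0.5806 mR/h × 3.667 h = 2.129 mR.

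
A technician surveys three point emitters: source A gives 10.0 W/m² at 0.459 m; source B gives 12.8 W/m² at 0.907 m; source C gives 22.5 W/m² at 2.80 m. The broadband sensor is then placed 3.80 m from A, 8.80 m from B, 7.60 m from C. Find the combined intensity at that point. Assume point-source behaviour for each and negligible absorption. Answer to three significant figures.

Each source contributes Iᵢ·(dᵢ/rᵢ)²; contributions add.
A: 10.0 × (0.459/3.80)² = 0.1459 W/m²
B: 12.8 × (0.907/8.80)² = 0.1360 W/m²
C: 22.5 × (2.80/7.60)² = 3.054 W/m²
Total = 0.1459 + 0.1360 + 3.054 = 3.336 W/m².

3.34 W/m²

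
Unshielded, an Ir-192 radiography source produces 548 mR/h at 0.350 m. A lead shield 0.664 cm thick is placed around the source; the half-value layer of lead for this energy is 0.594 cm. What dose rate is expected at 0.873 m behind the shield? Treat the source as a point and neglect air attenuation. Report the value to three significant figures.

40.6 mR/h

Distance alone: 548 × (0.350/0.873)² = 548 × 0.1607 = 88.06 mR/h.
Shield: 0.664/0.594 = 1.118 half-value layers → attenuation 2^(−1.118) = 0.4607.
Combined: 88.06 × 0.4607 = 40.57 mR/h.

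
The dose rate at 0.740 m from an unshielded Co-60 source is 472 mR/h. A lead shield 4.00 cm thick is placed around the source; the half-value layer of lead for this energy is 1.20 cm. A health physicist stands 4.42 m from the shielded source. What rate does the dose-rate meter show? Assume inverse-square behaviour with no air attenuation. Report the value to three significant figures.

1.31 mR/h

Distance alone: (0.740/4.42)² = 0.02803, so 472 × 0.02803 = 13.23 mR/h.
Shield: 4.00/1.20 = 3.333 half-value layers → attenuation 2^(−3.333) = 0.09924.
Combined: 13.23 × 0.09924 = 1.313 mR/h.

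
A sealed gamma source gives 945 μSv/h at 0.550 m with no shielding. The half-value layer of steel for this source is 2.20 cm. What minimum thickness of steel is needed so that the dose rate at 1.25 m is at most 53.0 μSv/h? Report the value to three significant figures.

3.93 cm

At 1.25 m, distance alone gives 945 × (0.550/1.25)² = 945 × 0.1936 = 183.0 μSv/h.
Further attenuation needed: 183.0/53.0 = 3.453.
n = log₂(3.453) = 1.788 half-value layers.
Thickness = 1.788 × 2.20 cm = 3.934 cm.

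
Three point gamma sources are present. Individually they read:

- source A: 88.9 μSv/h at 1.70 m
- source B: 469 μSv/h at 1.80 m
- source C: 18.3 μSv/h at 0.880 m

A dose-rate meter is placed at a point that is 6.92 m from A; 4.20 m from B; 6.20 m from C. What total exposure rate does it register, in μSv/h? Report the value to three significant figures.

91.9 μSv/h

Each source contributes Iᵢ·(dᵢ/rᵢ)²; contributions add.
A: 88.9 × (1.70/6.92)² = 5.365 μSv/h
B: 469 × (1.80/4.20)² = 86.14 μSv/h
C: 18.3 × (0.880/6.20)² = 0.3687 μSv/h
Total = 5.365 + 86.14 + 0.3687 = 91.87 μSv/h.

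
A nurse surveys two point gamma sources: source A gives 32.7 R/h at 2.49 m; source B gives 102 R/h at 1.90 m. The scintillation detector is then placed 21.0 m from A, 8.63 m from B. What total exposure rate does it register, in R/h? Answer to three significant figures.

5.40 R/h

Each source contributes Iᵢ·(dᵢ/rᵢ)²; contributions add.
A: 32.7 × (2.49/21.0)² = 0.4597 R/h
B: 102 × (1.90/8.63)² = 4.944 R/h
Total = 0.4597 + 4.944 = 5.404 R/h.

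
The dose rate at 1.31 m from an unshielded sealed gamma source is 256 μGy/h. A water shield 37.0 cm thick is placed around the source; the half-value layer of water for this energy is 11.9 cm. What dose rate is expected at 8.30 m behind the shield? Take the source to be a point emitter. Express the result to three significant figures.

0.739 μGy/h

Distance alone: (1.31/8.30)² = 0.02491, so 256 × 0.02491 = 6.377 μGy/h.
Shield: 37.0/11.9 = 3.109 half-value layers → attenuation 2^(−3.109) = 0.1159.
Combined: 6.377 × 0.1159 = 0.7391 μGy/h.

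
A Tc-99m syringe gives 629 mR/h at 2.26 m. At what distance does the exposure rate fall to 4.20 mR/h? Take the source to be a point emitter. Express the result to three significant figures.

Applying the 1/r² law, d₂ = d₁·√(I₁/I₂).
I₁/I₂ = 629/4.20 = 149.8, so d₂ = 2.26 × √149.8 = 27.66 m.

27.7 m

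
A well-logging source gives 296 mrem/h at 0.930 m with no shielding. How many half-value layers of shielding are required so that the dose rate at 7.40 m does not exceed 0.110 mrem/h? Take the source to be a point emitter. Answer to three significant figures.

At 7.40 m, distance alone gives 296 × (0.930/7.40)² = 296 × 0.01579 = 4.674 mrem/h.
Further attenuation needed: 4.674/0.110 = 42.49.
n = log₂(42.49) = 5.409 half-value layers.

5.41 half-value layers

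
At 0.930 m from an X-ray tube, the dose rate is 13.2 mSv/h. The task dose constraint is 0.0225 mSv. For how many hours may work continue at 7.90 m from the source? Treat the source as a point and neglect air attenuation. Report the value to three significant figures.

0.123 h

Using I₁d₁² = I₂d₂², rate at 7.90 m:
(0.930/7.90)² = 0.01386, so 13.2 × 0.01386 = 0.1830 mSv/h.
Stay time = 0.0225 mSv ÷ 0.1830 mSv/h = 0.1230 h.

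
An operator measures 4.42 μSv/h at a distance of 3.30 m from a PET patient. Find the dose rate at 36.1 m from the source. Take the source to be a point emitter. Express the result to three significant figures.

0.0369 μSv/h

Applying the 1/r² law, the rate at 36.1 m is
4.42 × (3.30/36.1)² = 4.42 × 0.008356 = 0.03693 μSv/h.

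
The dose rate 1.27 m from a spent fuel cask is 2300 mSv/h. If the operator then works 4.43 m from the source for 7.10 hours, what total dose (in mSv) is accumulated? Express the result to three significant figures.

1340 mSv

Since intensity falls as 1/r², rate at 4.43 m:
(1.27/4.43)² = 0.08219, so 2300 × 0.08219 = 189.0 mSv/h.
Dose = rate × time = 189.0 mSv/h × 7.100 h = 1342 mSv.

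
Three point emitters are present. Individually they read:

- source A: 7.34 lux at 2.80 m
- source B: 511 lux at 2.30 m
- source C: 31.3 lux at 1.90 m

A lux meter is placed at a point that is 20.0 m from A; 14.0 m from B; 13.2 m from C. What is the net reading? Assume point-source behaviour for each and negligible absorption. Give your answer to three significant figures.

14.6 lux

By superposition, sum each source's inverse-square contribution:
A: 7.34 × (2.80/20.0)² = 0.1439 lux
B: 511 × (2.30/14.0)² = 13.79 lux
C: 31.3 × (1.90/13.2)² = 0.6485 lux
Total = 0.1439 + 13.79 + 0.6485 = 14.58 lux.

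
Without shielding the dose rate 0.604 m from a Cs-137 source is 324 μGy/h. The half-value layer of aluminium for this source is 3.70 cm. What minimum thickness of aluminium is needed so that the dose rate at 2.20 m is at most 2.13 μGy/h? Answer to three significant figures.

At 2.20 m, distance alone gives 324 × (0.604/2.20)² = 324 × 0.07538 = 24.42 μGy/h.
Further attenuation needed: 24.42/2.13 = 11.46.
n = log₂(11.46) = 3.519 half-value layers.
Thickness = 3.519 × 3.70 cm = 13.02 cm.

13.0 cm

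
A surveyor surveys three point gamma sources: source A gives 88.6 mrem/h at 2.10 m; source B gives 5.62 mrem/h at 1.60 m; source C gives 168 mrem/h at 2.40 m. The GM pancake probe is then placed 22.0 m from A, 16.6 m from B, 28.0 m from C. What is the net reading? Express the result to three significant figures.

2.09 mrem/h

Each source contributes Iᵢ·(dᵢ/rᵢ)²; contributions add.
A: 88.6 × (2.10/22.0)² = 0.8073 mrem/h
B: 5.62 × (1.60/16.6)² = 0.05221 mrem/h
C: 168 × (2.40/28.0)² = 1.234 mrem/h
Total = 0.8073 + 0.05221 + 1.234 = 2.094 mrem/h.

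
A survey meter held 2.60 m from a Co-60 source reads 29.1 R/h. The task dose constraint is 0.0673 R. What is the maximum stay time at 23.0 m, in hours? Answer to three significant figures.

Intensity scales as (d₁/d₂)², so rate at 23.0 m:
(2.60/23.0)² = 0.01278, so 29.1 × 0.01278 = 0.3719 R/h.
Stay time = 0.0673 R ÷ 0.3719 R/h = 0.1810 h.

0.181 h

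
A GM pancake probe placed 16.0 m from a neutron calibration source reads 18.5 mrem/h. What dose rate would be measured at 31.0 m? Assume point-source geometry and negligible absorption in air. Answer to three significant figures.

4.93 mrem/h

Applying the 1/r² law, scaling from 16.0 m to 31.0 m:
(16.0/31.0)² = 0.2664, so 18.5 × 0.2664 = 4.928 mrem/h.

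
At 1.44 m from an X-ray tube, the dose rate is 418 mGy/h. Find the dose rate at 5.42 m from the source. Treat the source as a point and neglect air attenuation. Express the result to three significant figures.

Applying the 1/r² law, the rate at 5.42 m is
(1.44/5.42)² = 0.07059, so 418 × 0.07059 = 29.51 mGy/h.

29.5 mGy/h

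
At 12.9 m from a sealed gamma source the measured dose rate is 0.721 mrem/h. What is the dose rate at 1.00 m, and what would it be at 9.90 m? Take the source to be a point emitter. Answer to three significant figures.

120 mrem/h; 1.22 mrem/h

Since intensity falls as 1/r²,
At 1.00 m: 0.721 × (12.9/1.00)² = 0.721 × 166.4 = 120.0 mrem/h
At 9.90 m: 120.0 × (1.00/9.90)² = 120.0 × 0.01020 = 1.224 mrem/h.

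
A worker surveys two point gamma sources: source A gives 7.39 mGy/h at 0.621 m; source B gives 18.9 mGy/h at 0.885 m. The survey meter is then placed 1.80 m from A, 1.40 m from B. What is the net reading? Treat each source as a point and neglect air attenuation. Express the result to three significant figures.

8.43 mGy/h

Each source contributes Iᵢ·(dᵢ/rᵢ)²; contributions add.
A: 7.39 × (0.621/1.80)² = 0.8796 mGy/h
B: 18.9 × (0.885/1.40)² = 7.553 mGy/h
Total = 0.8796 + 7.553 = 8.433 mGy/h.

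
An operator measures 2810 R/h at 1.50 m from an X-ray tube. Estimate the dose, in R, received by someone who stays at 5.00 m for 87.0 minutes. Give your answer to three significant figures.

Using I₁d₁² = I₂d₂², rate at 5.00 m:
2810 × (1.50/5.00)² = 2810 × 0.09000 = 252.9 R/h.
Dose = rate × time = 252.9 R/h × 1.450 h = 366.7 R.

367 R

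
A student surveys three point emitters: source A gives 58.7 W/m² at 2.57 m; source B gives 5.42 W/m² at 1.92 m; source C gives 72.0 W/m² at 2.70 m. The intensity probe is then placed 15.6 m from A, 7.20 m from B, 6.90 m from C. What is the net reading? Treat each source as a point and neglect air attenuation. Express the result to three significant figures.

Each source contributes Iᵢ·(dᵢ/rᵢ)²; contributions add.
A: 58.7 × (2.57/15.6)² = 1.593 W/m²
B: 5.42 × (1.92/7.20)² = 0.3854 W/m²
C: 72.0 × (2.70/6.90)² = 11.02 W/m²
Total = 1.593 + 0.3854 + 11.02 = 13.00 W/m².

13.0 W/m²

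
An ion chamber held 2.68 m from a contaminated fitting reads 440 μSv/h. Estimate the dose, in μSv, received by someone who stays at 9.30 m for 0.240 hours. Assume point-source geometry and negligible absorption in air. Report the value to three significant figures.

8.77 μSv

Applying the 1/r² law, rate at 9.30 m:
(2.68/9.30)² = 0.08304, so 440 × 0.08304 = 36.54 μSv/h.
Dose = rate × time = 36.54 μSv/h × 0.2400 h = 8.770 μSv.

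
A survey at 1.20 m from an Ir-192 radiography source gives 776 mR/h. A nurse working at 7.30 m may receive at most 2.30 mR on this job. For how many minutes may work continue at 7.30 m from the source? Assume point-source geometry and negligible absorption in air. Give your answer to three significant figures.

6.58 min

By the inverse-square law, rate at 7.30 m:
(1.20/7.30)² = 0.02702, so 776 × 0.02702 = 20.97 mR/h.
Stay time = 2.30 mR ÷ 20.97 mR/h = 0.1097 h = 6.582 min.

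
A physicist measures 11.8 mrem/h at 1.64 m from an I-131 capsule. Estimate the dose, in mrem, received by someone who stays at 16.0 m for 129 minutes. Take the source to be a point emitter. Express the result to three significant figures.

0.267 mrem

By the inverse-square law, rate at 16.0 m:
(1.64/16.0)² = 0.01051, so 11.8 × 0.01051 = 0.1240 mrem/h.
Dose = rate × time = 0.1240 mrem/h × 2.150 h = 0.2666 mrem.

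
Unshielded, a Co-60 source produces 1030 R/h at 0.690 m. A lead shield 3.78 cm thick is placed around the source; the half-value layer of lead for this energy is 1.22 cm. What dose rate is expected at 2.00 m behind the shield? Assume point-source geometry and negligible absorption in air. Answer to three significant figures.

Distance alone: (0.690/2.00)² = 0.1190, so 1030 × 0.1190 = 122.6 R/h.
Shield: 3.78/1.22 = 3.098 half-value layers → attenuation 2^(−3.098) = 0.1168.
Combined: 122.6 × 0.1168 = 14.32 R/h.

14.3 R/h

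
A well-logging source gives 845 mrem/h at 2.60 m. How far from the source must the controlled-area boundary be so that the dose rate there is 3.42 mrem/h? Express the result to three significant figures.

Using I₁d₁² = I₂d₂², d₂ = d₁·√(I₁/I₂).
I₁/I₂ = 845/3.42 = 247.1, so d₂ = 2.60 × √247.1 = 40.87 m.

40.9 m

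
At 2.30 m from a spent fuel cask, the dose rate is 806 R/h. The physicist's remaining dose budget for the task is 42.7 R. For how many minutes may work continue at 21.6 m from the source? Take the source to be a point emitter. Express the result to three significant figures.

Since intensity falls as 1/r², rate at 21.6 m:
(2.30/21.6)² = 0.01134, so 806 × 0.01134 = 9.140 R/h.
Stay time = 42.7 R ÷ 9.140 R/h = 4.672 h = 280.3 min.

280 min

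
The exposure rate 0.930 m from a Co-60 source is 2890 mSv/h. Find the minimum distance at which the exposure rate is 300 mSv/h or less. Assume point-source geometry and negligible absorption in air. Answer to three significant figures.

By the inverse-square law, d₂ = d₁·√(I₁/I₂).
I₁/I₂ = 2890/300 = 9.633, so d₂ = 0.930 × √9.633 = 2.886 m.

2.89 m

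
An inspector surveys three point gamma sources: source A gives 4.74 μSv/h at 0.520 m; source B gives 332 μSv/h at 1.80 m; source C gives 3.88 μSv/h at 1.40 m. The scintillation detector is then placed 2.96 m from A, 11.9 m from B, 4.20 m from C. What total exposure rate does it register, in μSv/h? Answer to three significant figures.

8.17 μSv/h

By superposition, sum each source's inverse-square contribution:
A: 4.74 × (0.520/2.96)² = 0.1463 μSv/h
B: 332 × (1.80/11.9)² = 7.596 μSv/h
C: 3.88 × (1.40/4.20)² = 0.4311 μSv/h
Total = 0.1463 + 7.596 + 0.4311 = 8.173 μSv/h.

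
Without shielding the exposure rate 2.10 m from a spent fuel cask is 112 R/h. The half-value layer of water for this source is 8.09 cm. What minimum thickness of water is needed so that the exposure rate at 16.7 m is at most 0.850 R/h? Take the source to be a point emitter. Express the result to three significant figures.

8.57 cm

At 16.7 m, distance alone gives 112 × (2.10/16.7)² = 112 × 0.01581 = 1.771 R/h.
Further attenuation needed: 1.771/0.850 = 2.084.
n = log₂(2.084) = 1.059 half-value layers.
Thickness = 1.059 × 8.09 cm = 8.567 cm.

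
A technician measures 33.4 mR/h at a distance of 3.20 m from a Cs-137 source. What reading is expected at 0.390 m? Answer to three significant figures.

By the inverse-square law, the rate at 0.390 m is
33.4 × (3.20/0.390)² = 33.4 × 67.32 = 2248 mR/h.

2250 mR/h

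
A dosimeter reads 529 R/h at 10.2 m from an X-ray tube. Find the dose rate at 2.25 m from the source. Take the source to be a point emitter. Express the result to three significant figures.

Applying the 1/r² law, the rate at 2.25 m is
529 × (10.2/2.25)² = 529 × 20.55 = 10870 R/h.

10900 R/h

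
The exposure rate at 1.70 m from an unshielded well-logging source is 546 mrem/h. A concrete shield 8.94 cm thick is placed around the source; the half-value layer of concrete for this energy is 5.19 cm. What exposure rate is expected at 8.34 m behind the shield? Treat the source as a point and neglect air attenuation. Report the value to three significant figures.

Distance alone: (1.70/8.34)² = 0.04155, so 546 × 0.04155 = 22.69 mrem/h.
Shield: 8.94/5.19 = 1.723 half-value layers → attenuation 2^(−1.723) = 0.3029.
Combined: 22.69 × 0.3029 = 6.873 mrem/h.

6.87 mrem/h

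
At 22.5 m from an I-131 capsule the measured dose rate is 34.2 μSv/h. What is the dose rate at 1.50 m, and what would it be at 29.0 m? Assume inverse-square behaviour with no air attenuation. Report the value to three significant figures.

Applying the 1/r² law,
At 1.50 m: 34.2 × (22.5/1.50)² = 34.2 × 225.0 = 7695 μSv/h
At 29.0 m: 7695 × (1.50/29.0)² = 7695 × 0.002675 = 20.58 μSv/h.

7700 μSv/h; 20.6 μSv/h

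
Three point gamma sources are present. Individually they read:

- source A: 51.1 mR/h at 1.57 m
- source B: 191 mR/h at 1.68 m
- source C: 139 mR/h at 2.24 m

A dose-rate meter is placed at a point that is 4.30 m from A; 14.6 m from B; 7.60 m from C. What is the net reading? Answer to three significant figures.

21.4 mR/h

Each source contributes Iᵢ·(dᵢ/rᵢ)²; contributions add.
A: 51.1 × (1.57/4.30)² = 6.812 mR/h
B: 191 × (1.68/14.6)² = 2.529 mR/h
C: 139 × (2.24/7.60)² = 12.07 mR/h
Total = 6.812 + 2.529 + 12.07 = 21.41 mR/h.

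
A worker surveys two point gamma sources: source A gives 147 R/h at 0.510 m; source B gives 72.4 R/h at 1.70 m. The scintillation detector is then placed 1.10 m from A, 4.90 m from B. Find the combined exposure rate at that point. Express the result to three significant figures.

Each source contributes Iᵢ·(dᵢ/rᵢ)²; contributions add.
A: 147 × (0.510/1.10)² = 31.60 R/h
B: 72.4 × (1.70/4.90)² = 8.715 R/h
Total = 31.60 + 8.715 = 40.31 R/h.

40.3 R/h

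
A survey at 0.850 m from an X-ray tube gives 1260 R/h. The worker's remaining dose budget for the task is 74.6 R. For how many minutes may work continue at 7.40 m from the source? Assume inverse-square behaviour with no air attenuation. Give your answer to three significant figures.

269 min

Since intensity falls as 1/r², rate at 7.40 m:
(0.850/7.40)² = 0.01319, so 1260 × 0.01319 = 16.62 R/h.
Stay time = 74.6 R ÷ 16.62 R/h = 4.489 h = 269.3 min.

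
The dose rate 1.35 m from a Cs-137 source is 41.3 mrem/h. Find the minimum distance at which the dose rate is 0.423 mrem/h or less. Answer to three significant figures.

13.3 m

Intensity scales as (d₁/d₂)², so d₂ = d₁·√(I₁/I₂).
I₁/I₂ = 41.3/0.423 = 97.64, so d₂ = 1.35 × √97.64 = 13.34 m.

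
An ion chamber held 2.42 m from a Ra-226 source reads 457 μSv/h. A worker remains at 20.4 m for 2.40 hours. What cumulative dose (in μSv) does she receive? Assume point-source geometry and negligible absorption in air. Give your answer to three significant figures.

15.4 μSv

Applying the 1/r² law, rate at 20.4 m:
457 × (2.42/20.4)² = 457 × 0.01407 = 6.430 μSv/h.
Dose = rate × time = 6.430 μSv/h × 2.400 h = 15.43 μSv.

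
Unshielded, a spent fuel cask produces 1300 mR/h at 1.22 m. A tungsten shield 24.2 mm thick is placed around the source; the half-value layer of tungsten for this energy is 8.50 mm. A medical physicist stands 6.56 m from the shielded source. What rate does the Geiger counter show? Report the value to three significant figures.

Distance alone: (1.22/6.56)² = 0.03459, so 1300 × 0.03459 = 44.97 mR/h.
Shield: 24.2/8.50 = 2.847 half-value layers → attenuation 2^(−2.847) = 0.1390.
Combined: 44.97 × 0.1390 = 6.251 mR/h.

6.25 mR/h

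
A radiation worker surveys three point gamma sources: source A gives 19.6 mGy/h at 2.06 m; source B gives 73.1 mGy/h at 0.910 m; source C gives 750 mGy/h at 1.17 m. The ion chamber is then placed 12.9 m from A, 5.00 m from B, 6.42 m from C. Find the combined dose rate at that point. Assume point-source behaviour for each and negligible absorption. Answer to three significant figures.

27.8 mGy/h

By superposition, sum each source's inverse-square contribution:
A: 19.6 × (2.06/12.9)² = 0.4998 mGy/h
B: 73.1 × (0.910/5.00)² = 2.421 mGy/h
C: 750 × (1.17/6.42)² = 24.91 mGy/h
Total = 0.4998 + 2.421 + 24.91 = 27.83 mGy/h.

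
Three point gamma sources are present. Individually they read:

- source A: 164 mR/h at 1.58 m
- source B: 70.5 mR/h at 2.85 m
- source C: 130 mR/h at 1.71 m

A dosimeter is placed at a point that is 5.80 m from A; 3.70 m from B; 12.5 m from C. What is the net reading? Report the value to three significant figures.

By superposition, sum each source's inverse-square contribution:
A: 164 × (1.58/5.80)² = 12.17 mR/h
B: 70.5 × (2.85/3.70)² = 41.83 mR/h
C: 130 × (1.71/12.5)² = 2.433 mR/h
Total = 12.17 + 41.83 + 2.433 = 56.43 mR/h.

56.4 mR/h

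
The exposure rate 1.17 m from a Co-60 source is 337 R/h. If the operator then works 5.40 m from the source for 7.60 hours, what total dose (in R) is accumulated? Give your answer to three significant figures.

120 R

Using I₁d₁² = I₂d₂², rate at 5.40 m:
337 × (1.17/5.40)² = 337 × 0.04694 = 15.82 R/h.
Dose = rate × time = 15.82 R/h × 7.600 h = 120.2 R.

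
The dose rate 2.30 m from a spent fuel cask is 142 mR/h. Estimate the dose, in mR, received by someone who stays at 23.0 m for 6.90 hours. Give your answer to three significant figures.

Using I₁d₁² = I₂d₂², rate at 23.0 m:
142 × (2.30/23.0)² = 142 × 0.01000 = 1.420 mR/h.
Dose = rate × time = 1.420 mR/h × 6.900 h = 9.798 mR.

9.80 mR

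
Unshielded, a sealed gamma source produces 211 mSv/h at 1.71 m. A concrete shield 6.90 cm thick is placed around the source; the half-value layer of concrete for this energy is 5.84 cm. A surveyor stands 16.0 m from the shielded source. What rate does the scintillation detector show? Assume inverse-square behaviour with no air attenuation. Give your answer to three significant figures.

1.06 mSv/h

Distance alone: (1.71/16.0)² = 0.01142, so 211 × 0.01142 = 2.410 mSv/h.
Shield: 6.90/5.84 = 1.182 half-value layers → attenuation 2^(−1.182) = 0.4407.
Combined: 2.410 × 0.4407 = 1.062 mSv/h.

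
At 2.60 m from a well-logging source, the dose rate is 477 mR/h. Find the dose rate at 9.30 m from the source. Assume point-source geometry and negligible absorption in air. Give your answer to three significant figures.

Intensity scales as (d₁/d₂)², so the rate at 9.30 m is
(2.60/9.30)² = 0.07816, so 477 × 0.07816 = 37.28 mR/h.

37.3 mR/h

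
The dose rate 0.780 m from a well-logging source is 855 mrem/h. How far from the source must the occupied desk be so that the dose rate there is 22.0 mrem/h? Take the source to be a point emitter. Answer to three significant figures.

By the inverse-square law, d₂ = d₁·√(I₁/I₂).
I₁/I₂ = 855/22.0 = 38.86, so d₂ = 0.780 × √38.86 = 4.862 m.

4.86 m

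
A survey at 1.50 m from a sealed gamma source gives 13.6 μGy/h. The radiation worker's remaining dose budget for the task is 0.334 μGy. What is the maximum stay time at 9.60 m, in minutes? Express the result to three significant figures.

60.4 min

By the inverse-square law, rate at 9.60 m:
(1.50/9.60)² = 0.02441, so 13.6 × 0.02441 = 0.3320 μGy/h.
Stay time = 0.334 μGy ÷ 0.3320 μGy/h = 1.006 h = 60.36 min.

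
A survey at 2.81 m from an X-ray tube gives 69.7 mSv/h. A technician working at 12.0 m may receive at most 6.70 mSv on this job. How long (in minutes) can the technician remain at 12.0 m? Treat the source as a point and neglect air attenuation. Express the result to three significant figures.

105 min

Using I₁d₁² = I₂d₂², rate at 12.0 m:
69.7 × (2.81/12.0)² = 69.7 × 0.05483 = 3.822 mSv/h.
Stay time = 6.70 mSv ÷ 3.822 mSv/h = 1.753 h = 105.2 min.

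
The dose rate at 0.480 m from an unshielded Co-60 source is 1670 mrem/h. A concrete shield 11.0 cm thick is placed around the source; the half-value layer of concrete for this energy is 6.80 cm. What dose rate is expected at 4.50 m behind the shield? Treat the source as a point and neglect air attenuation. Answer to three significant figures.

Distance alone: (0.480/4.50)² = 0.01138, so 1670 × 0.01138 = 19.00 mrem/h.
Shield: 11.0/6.80 = 1.618 half-value layers → attenuation 2^(−1.618) = 0.3258.
Combined: 19.00 × 0.3258 = 6.190 mrem/h.

6.19 mrem/h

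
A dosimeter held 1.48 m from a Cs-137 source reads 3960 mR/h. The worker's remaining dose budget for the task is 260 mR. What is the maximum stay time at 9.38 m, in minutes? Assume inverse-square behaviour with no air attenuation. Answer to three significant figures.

Applying the 1/r² law, rate at 9.38 m:
(1.48/9.38)² = 0.02490, so 3960 × 0.02490 = 98.60 mR/h.
Stay time = 260 mR ÷ 98.60 mR/h = 2.637 h = 158.2 min.

158 min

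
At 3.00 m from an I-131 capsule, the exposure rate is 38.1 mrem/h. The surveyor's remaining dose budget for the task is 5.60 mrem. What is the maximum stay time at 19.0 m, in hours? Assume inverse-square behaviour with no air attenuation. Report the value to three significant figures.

Applying the 1/r² law, rate at 19.0 m:
(3.00/19.0)² = 0.02493, so 38.1 × 0.02493 = 0.9498 mrem/h.
Stay time = 5.60 mrem ÷ 0.9498 mrem/h = 5.896 h.

5.90 h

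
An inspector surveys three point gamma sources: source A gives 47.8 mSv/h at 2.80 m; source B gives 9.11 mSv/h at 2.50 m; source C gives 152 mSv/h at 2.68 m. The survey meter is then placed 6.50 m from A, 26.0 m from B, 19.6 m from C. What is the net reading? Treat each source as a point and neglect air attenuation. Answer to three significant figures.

11.8 mSv/h

Each source contributes Iᵢ·(dᵢ/rᵢ)²; contributions add.
A: 47.8 × (2.80/6.50)² = 8.870 mSv/h
B: 9.11 × (2.50/26.0)² = 0.08423 mSv/h
C: 152 × (2.68/19.6)² = 2.842 mSv/h
Total = 8.870 + 0.08423 + 2.842 = 11.80 mSv/h.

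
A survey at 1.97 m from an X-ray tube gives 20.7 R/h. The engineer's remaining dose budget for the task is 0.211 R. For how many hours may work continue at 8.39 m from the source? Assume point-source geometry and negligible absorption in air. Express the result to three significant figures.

0.185 h

Intensity scales as (d₁/d₂)², so rate at 8.39 m:
(1.97/8.39)² = 0.05513, so 20.7 × 0.05513 = 1.141 R/h.
Stay time = 0.211 R ÷ 1.141 R/h = 0.1849 h.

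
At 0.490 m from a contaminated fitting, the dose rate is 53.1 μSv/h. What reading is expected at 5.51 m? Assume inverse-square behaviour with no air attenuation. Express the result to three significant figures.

Applying the 1/r² law, the rate at 5.51 m is
53.1 × (0.490/5.51)² = 53.1 × 0.007908 = 0.4199 μSv/h.

0.420 μSv/h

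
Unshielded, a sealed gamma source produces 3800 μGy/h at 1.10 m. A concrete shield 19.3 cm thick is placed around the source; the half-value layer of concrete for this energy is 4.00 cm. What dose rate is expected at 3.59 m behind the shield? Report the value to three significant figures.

Distance alone: (1.10/3.59)² = 0.09389, so 3800 × 0.09389 = 356.8 μGy/h.
Shield: 19.3/4.00 = 4.825 half-value layers → attenuation 2^(−4.825) = 0.03528.
Combined: 356.8 × 0.03528 = 12.59 μGy/h.

12.6 μGy/h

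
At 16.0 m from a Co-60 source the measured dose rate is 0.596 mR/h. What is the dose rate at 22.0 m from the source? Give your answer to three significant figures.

0.315 mR/h

Applying the 1/r² law, scaling from 16.0 m to 22.0 m:
(16.0/22.0)² = 0.5289, so 0.596 × 0.5289 = 0.3152 mR/h.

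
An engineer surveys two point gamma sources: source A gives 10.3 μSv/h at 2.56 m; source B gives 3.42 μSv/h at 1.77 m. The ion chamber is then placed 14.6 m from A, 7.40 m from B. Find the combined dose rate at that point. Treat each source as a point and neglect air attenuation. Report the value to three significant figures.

0.512 μSv/h

By superposition, sum each source's inverse-square contribution:
A: 10.3 × (2.56/14.6)² = 0.3167 μSv/h
B: 3.42 × (1.77/7.40)² = 0.1957 μSv/h
Total = 0.3167 + 0.1957 = 0.5124 μSv/h.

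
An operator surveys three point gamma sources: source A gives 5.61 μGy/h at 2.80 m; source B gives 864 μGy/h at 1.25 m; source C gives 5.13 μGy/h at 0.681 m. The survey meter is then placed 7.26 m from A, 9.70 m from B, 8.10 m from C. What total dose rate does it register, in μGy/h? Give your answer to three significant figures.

Each source contributes Iᵢ·(dᵢ/rᵢ)²; contributions add.
A: 5.61 × (2.80/7.26)² = 0.8345 μGy/h
B: 864 × (1.25/9.70)² = 14.35 μGy/h
C: 5.13 × (0.681/8.10)² = 0.03626 μGy/h
Total = 0.8345 + 14.35 + 0.03626 = 15.22 μGy/h.

15.2 μGy/h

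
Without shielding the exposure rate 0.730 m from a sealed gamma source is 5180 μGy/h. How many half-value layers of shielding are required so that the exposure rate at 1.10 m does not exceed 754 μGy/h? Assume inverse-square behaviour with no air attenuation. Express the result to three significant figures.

At 1.10 m, distance alone gives 5180 × (0.730/1.10)² = 5180 × 0.4404 = 2281 μGy/h.
Further attenuation needed: 2281/754 = 3.025.
n = log₂(3.025) = 1.597 half-value layers.

1.60 half-value layers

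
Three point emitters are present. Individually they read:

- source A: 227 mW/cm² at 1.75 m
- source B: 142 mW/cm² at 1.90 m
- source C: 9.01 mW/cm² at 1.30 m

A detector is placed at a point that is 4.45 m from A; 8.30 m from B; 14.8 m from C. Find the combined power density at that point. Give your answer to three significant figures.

42.6 mW/cm²

By superposition, sum each source's inverse-square contribution:
A: 227 × (1.75/4.45)² = 35.11 mW/cm²
B: 142 × (1.90/8.30)² = 7.441 mW/cm²
C: 9.01 × (1.30/14.8)² = 0.06952 mW/cm²
Total = 35.11 + 7.441 + 0.06952 = 42.62 mW/cm².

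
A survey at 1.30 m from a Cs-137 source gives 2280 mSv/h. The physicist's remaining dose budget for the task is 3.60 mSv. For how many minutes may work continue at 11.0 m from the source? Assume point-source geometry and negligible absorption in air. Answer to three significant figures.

6.78 min

Since intensity falls as 1/r², rate at 11.0 m:
2280 × (1.30/11.0)² = 2280 × 0.01397 = 31.85 mSv/h.
Stay time = 3.60 mSv ÷ 31.85 mSv/h = 0.1130 h = 6.780 min.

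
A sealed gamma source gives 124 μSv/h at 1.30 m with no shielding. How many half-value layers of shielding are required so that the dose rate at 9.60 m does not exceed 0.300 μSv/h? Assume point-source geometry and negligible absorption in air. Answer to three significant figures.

2.92 half-value layers

At 9.60 m, distance alone gives (1.30/9.60)² = 0.01834, so 124 × 0.01834 = 2.274 μSv/h.
Further attenuation needed: 2.274/0.300 = 7.580.
n = log₂(7.580) = 2.922 half-value layers.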